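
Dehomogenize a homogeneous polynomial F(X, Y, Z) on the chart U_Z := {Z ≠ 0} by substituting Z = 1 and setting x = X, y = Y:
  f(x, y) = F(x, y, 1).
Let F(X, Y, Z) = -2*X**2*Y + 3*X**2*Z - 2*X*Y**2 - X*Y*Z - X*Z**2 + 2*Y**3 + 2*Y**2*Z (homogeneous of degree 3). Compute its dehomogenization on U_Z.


f(x, y) = -2*x**2*y + 3*x**2 - 2*x*y**2 - x*y - x + 2*y**3 + 2*y**2

On U_Z we set Z = 1. Each monomial c·X^i·Y^j·Z^k in F becomes c·x^i·y^j·1^k = c·x^i·y^j.
Substituting Z = 1: F(X, Y, 1) = -2*x**2*y + 3*x**2 - 2*x*y**2 - x*y - x + 2*y**3 + 2*y**2.
Note: deg(f) ≤ deg(F) = 3; strict inequality happens when F is divisible by Z (lost terms).


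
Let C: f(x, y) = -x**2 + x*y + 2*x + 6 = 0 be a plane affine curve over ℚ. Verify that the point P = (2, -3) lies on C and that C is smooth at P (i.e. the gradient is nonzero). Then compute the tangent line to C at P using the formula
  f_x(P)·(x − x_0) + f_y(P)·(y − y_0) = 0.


Tangent line at P: -5*x + 2*y + 16 = 0.

Step 1: f(2, -3) = 0, so P lies on C.
Step 2: partial derivatives
  f_x(x, y) = -2*x + y + 2, f_y(x, y) = x.
  f_x(P) = -5, f_y(P) = 2 (gradient nonzero, so P is smooth).
Step 3: tangent line at P: -5·(x − 2) + 2·(y − -3) = 0.
Expanding: -5*x + 2*y + 16 = 0.


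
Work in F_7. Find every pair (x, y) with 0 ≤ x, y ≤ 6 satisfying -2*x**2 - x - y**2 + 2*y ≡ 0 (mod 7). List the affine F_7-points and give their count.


Affine F_7-points: {(0, 0), (0, 2), (3, 0), (3, 2), (4, 1), (5, 4), (5, 5), (6, 1)}; count = 8.

For each of the 49 pairs (x, y) ∈ F_7², evaluate f(x, y) mod 7. Record the zeros.
  x = 0: [0↦0, 1↦1, 2↦0, 3↦4, 4↦6, 5↦6, 6↦4]  zeros at y ∈ {0, 2}
  x = 1: [0↦4, 1↦5, 2↦4, 3↦1, 4↦3, 5↦3, 6↦1]  zeros at y ∈ ∅
  x = 2: [0↦4, 1↦5, 2↦4, 3↦1, 4↦3, 5↦3, 6↦1]  zeros at y ∈ ∅
  x = 3: [0↦0, 1↦1, 2↦0, 3↦4, 4↦6, 5↦6, 6↦4]  zeros at y ∈ {0, 2}
  x = 4: [0↦6, 1↦0, 2↦6, 3↦3, 4↦5, 5↦5, 6↦3]  zeros at y ∈ {1}
  x = 5: [0↦1, 1↦2, 2↦1, 3↦5, 4↦0, 5↦0, 6↦5]  zeros at y ∈ {4, 5}
  x = 6: [0↦6, 1↦0, 2↦6, 3↦3, 4↦5, 5↦5, 6↦3]  zeros at y ∈ {1}
Collecting zeros: affine points = {(0, 0), (0, 2), (3, 0), (3, 2), (4, 1), (5, 4), (5, 5), (6, 1)}.
Total count |C(F_7)_aff| = 8.


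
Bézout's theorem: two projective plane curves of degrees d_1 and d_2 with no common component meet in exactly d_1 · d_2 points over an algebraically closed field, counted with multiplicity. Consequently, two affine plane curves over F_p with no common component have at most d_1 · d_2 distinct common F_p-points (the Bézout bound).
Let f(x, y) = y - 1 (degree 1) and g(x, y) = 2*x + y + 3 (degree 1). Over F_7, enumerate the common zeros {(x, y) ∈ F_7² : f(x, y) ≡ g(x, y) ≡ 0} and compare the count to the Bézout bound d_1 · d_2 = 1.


Common zeros: {(5, 1)}; count = 1; Bézout bound = 1.

deg(f) = 1, deg(g) = 1, so Bézout bound = 1.
Scan x ∈ F_7. For each x, list the y ∈ F_7 with f(x, y) ≡ 0 and those with g(x, y) ≡ 0 (mod 7); the common zeros in that column are the intersection.
  x = 0: f ≡ 0 at y ∈ {1}; g ≡ 0 at y ∈ {4}; common: ∅.
  x = 1: f ≡ 0 at y ∈ {1}; g ≡ 0 at y ∈ {2}; common: ∅.
  x = 2: f ≡ 0 at y ∈ {1}; g ≡ 0 at y ∈ {0}; common: ∅.
  x = 3: f ≡ 0 at y ∈ {1}; g ≡ 0 at y ∈ {5}; common: ∅.
  x = 4: f ≡ 0 at y ∈ {1}; g ≡ 0 at y ∈ {3}; common: ∅.
  x = 5: f ≡ 0 at y ∈ {1}; g ≡ 0 at y ∈ {1}; common: {1}.
  x = 6: f ≡ 0 at y ∈ {1}; g ≡ 0 at y ∈ {6}; common: ∅.
Collecting: common zeros = {(5, 1)}, so the count is 1.
Comparison with the Bézout bound: 1 ≤ 1 = deg(f)·deg(g), as expected for curves with no common component (the bound is attained).


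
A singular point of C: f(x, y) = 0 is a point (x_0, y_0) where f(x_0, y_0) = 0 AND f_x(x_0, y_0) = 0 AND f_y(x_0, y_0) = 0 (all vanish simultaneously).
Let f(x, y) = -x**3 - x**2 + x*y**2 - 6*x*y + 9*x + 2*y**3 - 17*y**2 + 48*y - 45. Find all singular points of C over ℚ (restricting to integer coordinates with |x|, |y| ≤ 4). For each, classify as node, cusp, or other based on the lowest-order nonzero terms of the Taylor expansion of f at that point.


Singular points: {(0, 3)}; classification: node.

Compute partial derivatives:
  f_x = -3*x**2 - 2*x + y**2 - 6*y + 9.
  f_y = 2*x*y - 6*x + 6*y**2 - 34*y + 48.
Scan x_0 ∈ {−4, ..., 4}. For each x_0, f_y(x_0, y) is a polynomial in y; find its integer roots y ∈ {−4, ..., 4}, then test f_x and f at those candidates.
  x = -4: f_y(-4, y) = 6*y**2 - 42*y + 72; vanishes at y ∈ {3, 4}. (-4, 3): f_x = -40 ≠ 0; (-4, 4): f_x = -39 ≠ 0.
  x = -3: f_y(-3, y) = 6*y**2 - 40*y + 66; vanishes at y ∈ {3}. (-3, 3): f_x = -21 ≠ 0.
  x = -2: f_y(-2, y) = 6*y**2 - 38*y + 60; vanishes at y ∈ {3}. (-2, 3): f_x = -8 ≠ 0.
  x = -1: f_y(-1, y) = 6*y**2 - 36*y + 54; vanishes at y ∈ {3}. (-1, 3): f_x = -1 ≠ 0.
  x = 0: f_y(0, y) = 6*y**2 - 34*y + 48; vanishes at y ∈ {3}. (0, 3): f_x = 0, f = 0 — SINGULAR.
  x = 1: f_y(1, y) = 6*y**2 - 32*y + 42; vanishes at y ∈ {3}. (1, 3): f_x = -5 ≠ 0.
  x = 2: f_y(2, y) = 6*y**2 - 30*y + 36; vanishes at y ∈ {2, 3}. (2, 2): f_x = -15 ≠ 0; (2, 3): f_x = -16 ≠ 0.
  x = 3: f_y(3, y) = 6*y**2 - 28*y + 30; vanishes at y ∈ {3}. (3, 3): f_x = -33 ≠ 0.
  x = 4: f_y(4, y) = 6*y**2 - 26*y + 24; vanishes at y ∈ {3}. (4, 3): f_x = -56 ≠ 0.
Only singular point on the grid: (0, 3).
Classify: substitute x = 0 + u, y = 3 + v and expand: f = -u**3 - u**2 + u*v**2 + 2*v**3 + v**2.
No constant or linear terms (consistent with a singular point). Quadratic part: -u**2 + v**2. Cubic part: -u**3 + u*v**2 + 2*v**3.
The quadratic part v**2 - u**2 = (v − u)(v + u) splits into two distinct linear factors, so there are two distinct tangent lines y − 3 = ±(x − 0) — this is a node (ordinary double point).
Classification: node.


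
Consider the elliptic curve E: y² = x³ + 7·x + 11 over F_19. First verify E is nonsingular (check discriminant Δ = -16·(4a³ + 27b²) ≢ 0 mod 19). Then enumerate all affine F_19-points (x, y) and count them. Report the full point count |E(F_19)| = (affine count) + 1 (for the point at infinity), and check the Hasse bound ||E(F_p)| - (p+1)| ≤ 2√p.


Affine points = {(0, 7), (0, 12), (1, 0), (5, 0), (7, 2), (7, 17), (8, 3), (8, 16), (9, 9), (9, 10), (10, 6), (10, 13), (13, 0), (16, 1), (16, 18)}; affine count = 15; |E(F_19)| = 16.

Discriminant check: Δ ∝ 4a³ + 27b² = 4·7³ + 27·11² = 4·343 + 27·121 ≡ 3 (mod 19). Nonzero ⇒ E is nonsingular.
For each x ∈ F_19, compute rhs = x³ + 7·x + 11 mod 19, then count y ∈ F_19 with y² ≡ rhs.
  x = 0: rhs = 11, matching y values: 7, 12 (2 points).
  x = 1: rhs = 0, matching y values: 0 (1 points).
  x = 2: rhs = 14, matching y values: none (0 points).
  x = 3: rhs = 2, matching y values: none (0 points).
  x = 4: rhs = 8, matching y values: none (0 points).
  x = 5: rhs = 0, matching y values: 0 (1 points).
  x = 6: rhs = 3, matching y values: none (0 points).
  x = 7: rhs = 4, matching y values: 2, 17 (2 points).
  x = 8: rhs = 9, matching y values: 3, 16 (2 points).
  x = 9: rhs = 5, matching y values: 9, 10 (2 points).
  x = 10: rhs = 17, matching y values: 6, 13 (2 points).
  x = 11: rhs = 13, matching y values: none (0 points).
  x = 12: rhs = 18, matching y values: none (0 points).
  x = 13: rhs = 0, matching y values: 0 (1 points).
  x = 14: rhs = 3, matching y values: none (0 points).
  x = 15: rhs = 14, matching y values: none (0 points).
  x = 16: rhs = 1, matching y values: 1, 18 (2 points).
  x = 17: rhs = 8, matching y values: none (0 points).
  x = 18: rhs = 3, matching y values: none (0 points).
Total affine count: 15.
Full point count |E(F_19)| = 15 + 1 = 16.
Hasse bound: |16 − (19+1)| = |-4| = 4 ≤ 2√19 ≈ 8.7178 ✓.


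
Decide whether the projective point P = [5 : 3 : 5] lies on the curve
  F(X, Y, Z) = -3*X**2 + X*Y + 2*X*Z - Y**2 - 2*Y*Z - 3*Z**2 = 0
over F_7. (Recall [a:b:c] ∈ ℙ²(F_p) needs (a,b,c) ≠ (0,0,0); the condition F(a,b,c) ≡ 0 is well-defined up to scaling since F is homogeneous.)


F(5,3,5) ≡ 2 (mod 7); P is NOT on the curve.

Evaluate F(5, 3, 5) term-by-term (mod 7).
  -3*X**2 ↦ -3·25·1·1 = -75
  X*Y ↦ 1·5·3·1 = 15
  2*X*Z ↦ 2·5·1·5 = 50
  -Y**2 ↦ -1·1·9·1 = -9
  -2*Y*Z ↦ -2·1·3·5 = -30
  -3*Z**2 ↦ -3·1·1·25 = -75
Sum: F(5, 3, 5) = (-75) + (15) + (50) + (-9) + (-30) + (-75) = -124.
Reducing mod 7: -124 ≡ 2 (mod 7).
Since F(a, b, c) ≡ 2 ≠ 0 (mod 7), P does NOT lie on the curve.


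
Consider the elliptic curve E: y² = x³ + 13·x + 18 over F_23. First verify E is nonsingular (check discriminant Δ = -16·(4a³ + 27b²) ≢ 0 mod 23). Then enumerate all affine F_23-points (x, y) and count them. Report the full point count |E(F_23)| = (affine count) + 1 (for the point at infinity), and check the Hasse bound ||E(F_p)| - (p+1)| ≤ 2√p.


Affine points = {(0, 8), (0, 15), (1, 3), (1, 20), (2, 11), (2, 12), (5, 1), (5, 22), (6, 6), (6, 17), (8, 6), (8, 17), (9, 6), (9, 17), (12, 4), (12, 19), (14, 0), (15, 0), (17, 0), (18, 9), (18, 14), (22, 2), (22, 21)}; affine count = 23; |E(F_23)| = 24.

Discriminant check: Δ ∝ 4a³ + 27b² = 4·13³ + 27·18² = 4·2197 + 27·324 ≡ 10 (mod 23). Nonzero ⇒ E is nonsingular.
For each x ∈ F_23, compute rhs = x³ + 13·x + 18 mod 23, then count y ∈ F_23 with y² ≡ rhs.
  x = 0: rhs = 18, matching y values: 8, 15 (2 points).
  x = 1: rhs = 9, matching y values: 3, 20 (2 points).
  x = 2: rhs = 6, matching y values: 11, 12 (2 points).
  x = 3: rhs = 15, matching y values: none (0 points).
  x = 4: rhs = 19, matching y values: none (0 points).
  x = 5: rhs = 1, matching y values: 1, 22 (2 points).
  x = 6: rhs = 13, matching y values: 6, 17 (2 points).
  x = 7: rhs = 15, matching y values: none (0 points).
  x = 8: rhs = 13, matching y values: 6, 17 (2 points).
  x = 9: rhs = 13, matching y values: 6, 17 (2 points).
  x = 10: rhs = 21, matching y values: none (0 points).
  x = 11: rhs = 20, matching y values: none (0 points).
  x = 12: rhs = 16, matching y values: 4, 19 (2 points).
  x = 13: rhs = 15, matching y values: none (0 points).
  x = 14: rhs = 0, matching y values: 0 (1 points).
  x = 15: rhs = 0, matching y values: 0 (1 points).
  x = 16: rhs = 21, matching y values: none (0 points).
  x = 17: rhs = 0, matching y values: 0 (1 points).
  x = 18: rhs = 12, matching y values: 9, 14 (2 points).
  x = 19: rhs = 17, matching y values: none (0 points).
  x = 20: rhs = 21, matching y values: none (0 points).
  x = 21: rhs = 7, matching y values: none (0 points).
  x = 22: rhs = 4, matching y values: 2, 21 (2 points).
Total affine count: 23.
Full point count |E(F_23)| = 23 + 1 = 24.
Hasse bound: |24 − (23+1)| = |0| = 0 ≤ 2√23 ≈ 9.5917 ✓.


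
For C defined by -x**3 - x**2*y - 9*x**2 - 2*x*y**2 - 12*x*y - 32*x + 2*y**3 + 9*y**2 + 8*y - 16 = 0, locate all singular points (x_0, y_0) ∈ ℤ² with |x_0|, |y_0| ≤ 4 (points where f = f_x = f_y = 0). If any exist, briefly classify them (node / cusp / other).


Singular points: {(-2, -2)}; classification: node.

Compute partial derivatives:
  f_x = -3*x**2 - 2*x*y - 18*x - 2*y**2 - 12*y - 32.
  f_y = -x**2 - 4*x*y - 12*x + 6*y**2 + 18*y + 8.
Scan x_0 ∈ {−4, ..., 4}. For each x_0, f_y(x_0, y) is a polynomial in y; find its integer roots y ∈ {−4, ..., 4}, then test f_x and f at those candidates.
  x = -4: f_y(-4, y) = 6*y**2 + 34*y + 40; vanishes at y ∈ {-4}. (-4, -4): f_x = -24 ≠ 0.
  x = -3: f_y(-3, y) = 6*y**2 + 30*y + 35; no integer root y with |y| ≤ 4.
  x = -2: f_y(-2, y) = 6*y**2 + 26*y + 28; vanishes at y ∈ {-2}. (-2, -2): f_x = 0, f = 0 — SINGULAR.
  x = -1: f_y(-1, y) = 6*y**2 + 22*y + 19; no integer root y with |y| ≤ 4.
  x = 0: f_y(0, y) = 6*y**2 + 18*y + 8; no integer root y with |y| ≤ 4.
  x = 1: f_y(1, y) = 6*y**2 + 14*y - 5; no integer root y with |y| ≤ 4.
  x = 2: f_y(2, y) = 6*y**2 + 10*y - 20; no integer root y with |y| ≤ 4.
  x = 3: f_y(3, y) = 6*y**2 + 6*y - 37; no integer root y with |y| ≤ 4.
  x = 4: f_y(4, y) = 6*y**2 + 2*y - 56; no integer root y with |y| ≤ 4.
Only singular point on the grid: (-2, -2).
Classify: substitute x = -2 + u, y = -2 + v and expand: f = -u**3 - u**2*v - u**2 - 2*u*v**2 + 2*v**3 + v**2.
No constant or linear terms (consistent with a singular point). Quadratic part: -u**2 + v**2. Cubic part: -u**3 - u**2*v - 2*u*v**2 + 2*v**3.
The quadratic part v**2 - u**2 = (v − u)(v + u) splits into two distinct linear factors, so there are two distinct tangent lines y − -2 = ±(x − -2) — this is a node (ordinary double point).
Classification: node.


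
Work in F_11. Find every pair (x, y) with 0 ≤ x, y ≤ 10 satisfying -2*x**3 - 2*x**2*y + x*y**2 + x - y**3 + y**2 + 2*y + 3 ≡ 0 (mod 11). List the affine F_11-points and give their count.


Affine F_11-points: {(0, 6), (0, 8), (0, 9), (2, 0), (4, 0), (4, 7), (4, 9), (5, 0), (5, 7), (5, 10), (6, 7), (8, 6), (9, 9), (10, 5)}; count = 14.

For each of the 121 pairs (x, y) ∈ F_11², evaluate f(x, y) mod 11. Record the zeros.
  x = 0: [0↦3, 1↦5, 2↦3, 3↦2, 4↦7, 5↦1, 6↦0, 7↦9, 8↦0, 9↦0, 10↦3]  zeros at y ∈ {6, 8, 9}
  x = 1: [0↦2, 1↦3, 2↦2, 3↦4, 4↦3, 5↦4, 6↦1, 7↦10, 8↦3, 9↦7, 10↦5]  zeros at y ∈ ∅
  x = 2: [0↦0, 1↦7, 2↦3, 3↦4, 4↦4, 5↦8, 6↦10, 7↦4, 8↦6, 9↦10, 10↦10]  zeros at y ∈ {0}
  x = 3: [0↦7, 1↦5, 2↦5, 3↦1, 4↦9, 5↦1, 6↦4, 7↦1, 8↦8, 9↦8, 10↦6]  zeros at y ∈ ∅
  x = 4: [0↦0, 1↦7, 2↦7, 3↦5, 4↦6, 5↦4, 6↦4, 7↦0, 8↦8, 9↦0, 10↦3]  zeros at y ∈ {0, 7, 9}
  x = 5: [0↦0, 1↦1, 2↦8, 3↦4, 4↦5, 5↦5, 6↦9, 7↦0, 8↦5, 9↦7, 10↦0]  zeros at y ∈ {0, 7, 10}
  x = 6: [0↦6, 1↦8, 2↦7, 3↦8, 4↦5, 5↦3, 6↦7, 7↦0, 8↦9, 9↦6, 10↦7]  zeros at y ∈ {7}
  x = 7: [0↦6, 1↦5, 2↦3, 3↦5, 4↦5, 5↦8, 6↦8, 7↦10, 8↦8, 9↦7, 10↦1]  zeros at y ∈ ∅
  x = 8: [0↦10, 1↦2, 2↦6, 3↦5, 4↦4, 5↦8, 6↦0, 7↦7, 8↦1, 9↦9, 10↦3]  zeros at y ∈ {6}
  x = 9: [0↦6, 1↦9, 2↦4, 3↦7, 4↦1, 5↦2, 6↦4, 7↦1, 8↦9, 9↦0, 10↦1]  zeros at y ∈ {9}
  x = 10: [0↦4, 1↦3, 2↦7, 3↦10, 4↦6, 5↦0, 6↦8, 7↦2, 8↦9, 9↦1, 10↦5]  zeros at y ∈ {5}
Collecting zeros: affine points = {(0, 6), (0, 8), (0, 9), (2, 0), (4, 0), (4, 7), (4, 9), (5, 0), (5, 7), (5, 10), (6, 7), (8, 6), (9, 9), (10, 5)}.
Total count |C(F_11)_aff| = 14.


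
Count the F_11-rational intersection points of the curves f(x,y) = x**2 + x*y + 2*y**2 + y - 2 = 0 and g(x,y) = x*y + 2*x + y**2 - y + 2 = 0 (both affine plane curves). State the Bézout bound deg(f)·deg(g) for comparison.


Common zeros: ∅; count = 0; Bézout bound = 4.

deg(f) = 2, deg(g) = 2, so Bézout bound = 4.
Scan x ∈ F_11. For each x, list the y ∈ F_11 with f(x, y) ≡ 0 and those with g(x, y) ≡ 0 (mod 11); the common zeros in that column are the intersection.
  x = 0: f ≡ 0 at y ∈ ∅; g ≡ 0 at y ∈ {5, 7}; common: ∅.
  x = 1: f ≡ 0 at y ∈ {2, 8}; g ≡ 0 at y ∈ ∅; common: ∅.
  x = 2: f ≡ 0 at y ∈ {7, 8}; g ≡ 0 at y ∈ ∅; common: ∅.
  x = 3: f ≡ 0 at y ∈ {4, 5}; g ≡ 0 at y ∈ {1, 8}; common: ∅.
  x = 4: f ≡ 0 at y ∈ {4, 10}; g ≡ 0 at y ∈ ∅; common: ∅.
  x = 5: f ≡ 0 at y ∈ ∅; g ≡ 0 at y ∈ {3, 4}; common: ∅.
  x = 6: f ≡ 0 at y ∈ ∅; g ≡ 0 at y ∈ ∅; common: ∅.
  x = 7: f ≡ 0 at y ∈ ∅; g ≡ 0 at y ∈ {6, 10}; common: ∅.
  x = 8: f ≡ 0 at y ∈ {2, 10}; g ≡ 0 at y ∈ ∅; common: ∅.
  x = 9: f ≡ 0 at y ∈ ∅; g ≡ 0 at y ∈ ∅; common: ∅.
  x = 10: f ≡ 0 at y ∈ ∅; g ≡ 0 at y ∈ {0, 2}; common: ∅.
Collecting: common zeros = ∅, so the count is 0.
Comparison with the Bézout bound: 0 ≤ 4 = deg(f)·deg(g), as expected for curves with no common component (the affine F_11-count falls short of the bound because intersections may lie at infinity, over extension fields, or carry multiplicity).


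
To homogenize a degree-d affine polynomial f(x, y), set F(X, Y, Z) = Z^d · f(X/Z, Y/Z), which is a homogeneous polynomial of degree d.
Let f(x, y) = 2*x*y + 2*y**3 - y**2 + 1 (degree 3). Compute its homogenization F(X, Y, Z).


F(X, Y, Z) = 2*X*Y*Z + 2*Y**3 - Y**2*Z + Z**3

deg(f) = 3.
Substitute x = X/Z, y = Y/Z into f, then multiply by Z^3.
  monomial 2·x^1·y^1 ↦ 2·X^1·Y^1·Z^1.
  monomial 2·x^0·y^3 ↦ 2·X^0·Y^3·Z^0.
  monomial -1·x^0·y^2 ↦ -1·X^0·Y^2·Z^1.
  monomial 1·x^0·y^0 ↦ 1·X^0·Y^0·Z^3.
Collecting: F(X, Y, Z) = 2*X*Y*Z + 2*Y**3 - Y**2*Z + Z**3.


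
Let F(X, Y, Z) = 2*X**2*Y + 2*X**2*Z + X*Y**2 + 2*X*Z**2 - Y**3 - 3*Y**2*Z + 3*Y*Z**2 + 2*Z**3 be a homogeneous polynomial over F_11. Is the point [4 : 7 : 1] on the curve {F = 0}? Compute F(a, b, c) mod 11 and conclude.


F(4,7,1) ≡ 4 (mod 11); P is NOT on the curve.

Evaluate F(4, 7, 1) term-by-term (mod 11).
  2*X**2*Y ↦ 2·16·7·1 = 224
  2*X**2*Z ↦ 2·16·1·1 = 32
  X*Y**2 ↦ 1·4·49·1 = 196
  2*X*Z**2 ↦ 2·4·1·1 = 8
  -Y**3 ↦ -1·1·343·1 = -343
  -3*Y**2*Z ↦ -3·1·49·1 = -147
  3*Y*Z**2 ↦ 3·1·7·1 = 21
  2*Z**3 ↦ 2·1·1·1 = 2
Sum: F(4, 7, 1) = (224) + (32) + (196) + (8) + (-343) + (-147) + (21) + (2) = -7.
Reducing mod 11: -7 ≡ 4 (mod 11).
Since F(a, b, c) ≡ 4 ≠ 0 (mod 11), P does NOT lie on the curve.


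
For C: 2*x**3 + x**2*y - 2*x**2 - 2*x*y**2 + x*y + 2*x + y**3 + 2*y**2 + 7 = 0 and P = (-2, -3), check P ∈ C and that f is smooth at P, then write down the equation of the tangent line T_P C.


Tangent line at P: 25*x - 7*y + 29 = 0.

Step 1: f(-2, -3) = 0, so P lies on C.
Step 2: partial derivatives
  f_x(x, y) = 6*x**2 + 2*x*y - 4*x - 2*y**2 + y + 2, f_y(x, y) = x**2 - 4*x*y + x + 3*y**2 + 4*y.
  f_x(P) = 25, f_y(P) = -7 (gradient nonzero, so P is smooth).
Step 3: tangent line at P: 25·(x − -2) + -7·(y − -3) = 0.
Expanding: 25*x - 7*y + 29 = 0.


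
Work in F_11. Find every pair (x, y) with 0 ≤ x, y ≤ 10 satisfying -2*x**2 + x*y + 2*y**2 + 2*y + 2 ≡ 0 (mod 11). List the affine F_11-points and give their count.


Affine F_11-points: {(1, 0), (1, 4), (2, 1), (2, 8), (4, 1), (4, 7), (5, 6), (5, 7), (9, 5), (9, 6), (10, 0), (10, 5)}; count = 12.

For each of the 121 pairs (x, y) ∈ F_11², evaluate f(x, y) mod 11. Record the zeros.
  x = 0: [0↦2, 1↦6, 2↦3, 3↦4, 4↦9, 5↦7, 6↦9, 7↦4, 8↦3, 9↦6, 10↦2]  zeros at y ∈ ∅
  x = 1: [0↦0, 1↦5, 2↦3, 3↦5, 4↦0, 5↦10, 6↦2, 7↦9, 8↦9, 9↦2, 10↦10]  zeros at y ∈ {0, 4}
  x = 2: [0↦5, 1↦0, 2↦10, 3↦2, 4↦9, 5↦9, 6↦2, 7↦10, 8↦0, 9↦5, 10↦3]  zeros at y ∈ {1, 8}
  x = 3: [0↦6, 1↦2, 2↦2, 3↦6, 4↦3, 5↦4, 6↦9, 7↦7, 8↦9, 9↦4, 10↦3]  zeros at y ∈ ∅
  x = 4: [0↦3, 1↦0, 2↦1, 3↦6, 4↦4, 5↦6, 6↦1, 7↦0, 8↦3, 9↦10, 10↦10]  zeros at y ∈ {1, 7}
  x = 5: [0↦7, 1↦5, 2↦7, 3↦2, 4↦1, 5↦4, 6↦0, 7↦0, 8↦4, 9↦1, 10↦2]  zeros at y ∈ {6, 7}
  x = 6: [0↦7, 1↦6, 2↦9, 3↦5, 4↦5, 5↦9, 6↦6, 7↦7, 8↦1, 9↦10, 10↦1]  zeros at y ∈ ∅
  x = 7: [0↦3, 1↦3, 2↦7, 3↦4, 4↦5, 5↦10, 6↦8, 7↦10, 8↦5, 9↦4, 10↦7]  zeros at y ∈ ∅
  x = 8: [0↦6, 1↦7, 2↦1, 3↦10, 4↦1, 5↦7, 6↦6, 7↦9, 8↦5, 9↦5, 10↦9]  zeros at y ∈ ∅
  x = 9: [0↦5, 1↦7, 2↦2, 3↦1, 4↦4, 5↦0, 6↦0, 7↦4, 8↦1, 9↦2, 10↦7]  zeros at y ∈ {5, 6}
  x = 10: [0↦0, 1↦3, 2↦10, 3↦10, 4↦3, 5↦0, 6↦1, 7↦6, 8↦4, 9↦6, 10↦1]  zeros at y ∈ {0, 5}
Collecting zeros: affine points = {(1, 0), (1, 4), (2, 1), (2, 8), (4, 1), (4, 7), (5, 6), (5, 7), (9, 5), (9, 6), (10, 0), (10, 5)}.
Total count |C(F_11)_aff| = 12.


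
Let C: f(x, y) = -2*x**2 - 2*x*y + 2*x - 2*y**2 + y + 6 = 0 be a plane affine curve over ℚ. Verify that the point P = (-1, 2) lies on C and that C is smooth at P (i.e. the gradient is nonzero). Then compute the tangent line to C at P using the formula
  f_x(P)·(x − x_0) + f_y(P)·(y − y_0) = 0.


Tangent line at P: 2*x - 5*y + 12 = 0.

Step 1: f(-1, 2) = 0, so P lies on C.
Step 2: partial derivatives
  f_x(x, y) = -4*x - 2*y + 2, f_y(x, y) = -2*x - 4*y + 1.
  f_x(P) = 2, f_y(P) = -5 (gradient nonzero, so P is smooth).
Step 3: tangent line at P: 2·(x − -1) + -5·(y − 2) = 0.
Expanding: 2*x - 5*y + 12 = 0.


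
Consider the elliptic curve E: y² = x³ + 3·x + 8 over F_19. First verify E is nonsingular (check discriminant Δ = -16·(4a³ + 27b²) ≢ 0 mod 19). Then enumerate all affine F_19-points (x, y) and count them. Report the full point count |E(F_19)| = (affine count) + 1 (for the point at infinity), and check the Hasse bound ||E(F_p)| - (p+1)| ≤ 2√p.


Affine points = {(3, 5), (3, 14), (7, 7), (7, 12), (9, 2), (9, 17), (11, 2), (11, 17), (12, 9), (12, 10), (14, 1), (14, 18), (18, 2), (18, 17)}; affine count = 14; |E(F_19)| = 15.

Discriminant check: Δ ∝ 4a³ + 27b² = 4·3³ + 27·8² = 4·27 + 27·64 ≡ 12 (mod 19). Nonzero ⇒ E is nonsingular.
For each x ∈ F_19, compute rhs = x³ + 3·x + 8 mod 19, then count y ∈ F_19 with y² ≡ rhs.
  x = 0: rhs = 8, matching y values: none (0 points).
  x = 1: rhs = 12, matching y values: none (0 points).
  x = 2: rhs = 3, matching y values: none (0 points).
  x = 3: rhs = 6, matching y values: 5, 14 (2 points).
  x = 4: rhs = 8, matching y values: none (0 points).
  x = 5: rhs = 15, matching y values: none (0 points).
  x = 6: rhs = 14, matching y values: none (0 points).
  x = 7: rhs = 11, matching y values: 7, 12 (2 points).
  x = 8: rhs = 12, matching y values: none (0 points).
  x = 9: rhs = 4, matching y values: 2, 17 (2 points).
  x = 10: rhs = 12, matching y values: none (0 points).
  x = 11: rhs = 4, matching y values: 2, 17 (2 points).
  x = 12: rhs = 5, matching y values: 9, 10 (2 points).
  x = 13: rhs = 2, matching y values: none (0 points).
  x = 14: rhs = 1, matching y values: 1, 18 (2 points).
  x = 15: rhs = 8, matching y values: none (0 points).
  x = 16: rhs = 10, matching y values: none (0 points).
  x = 17: rhs = 13, matching y values: none (0 points).
  x = 18: rhs = 4, matching y values: 2, 17 (2 points).
Total affine count: 14.
Full point count |E(F_19)| = 14 + 1 = 15.
Hasse bound: |15 − (19+1)| = |-5| = 5 ≤ 2√19 ≈ 8.7178 ✓.


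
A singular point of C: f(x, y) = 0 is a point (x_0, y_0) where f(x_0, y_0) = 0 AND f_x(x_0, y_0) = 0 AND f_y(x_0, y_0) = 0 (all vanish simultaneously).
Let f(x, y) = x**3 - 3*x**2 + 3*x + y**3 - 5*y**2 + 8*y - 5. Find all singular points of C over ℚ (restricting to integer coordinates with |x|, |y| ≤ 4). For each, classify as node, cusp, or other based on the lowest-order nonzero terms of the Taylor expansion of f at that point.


Singular points: {(1, 2)}; classification: cusp.

Compute partial derivatives:
  f_x = 3*x**2 - 6*x + 3.
  f_y = 3*y**2 - 10*y + 8.
Scan x_0 ∈ {−4, ..., 4}. For each x_0, f_y(x_0, y) is a polynomial in y; find its integer roots y ∈ {−4, ..., 4}, then test f_x and f at those candidates.
  x = -4: f_y(-4, y) = 3*y**2 - 10*y + 8; vanishes at y ∈ {2}. (-4, 2): f_x = 75 ≠ 0.
  x = -3: f_y(-3, y) = 3*y**2 - 10*y + 8; vanishes at y ∈ {2}. (-3, 2): f_x = 48 ≠ 0.
  x = -2: f_y(-2, y) = 3*y**2 - 10*y + 8; vanishes at y ∈ {2}. (-2, 2): f_x = 27 ≠ 0.
  x = -1: f_y(-1, y) = 3*y**2 - 10*y + 8; vanishes at y ∈ {2}. (-1, 2): f_x = 12 ≠ 0.
  x = 0: f_y(0, y) = 3*y**2 - 10*y + 8; vanishes at y ∈ {2}. (0, 2): f_x = 3 ≠ 0.
  x = 1: f_y(1, y) = 3*y**2 - 10*y + 8; vanishes at y ∈ {2}. (1, 2): f_x = 0, f = 0 — SINGULAR.
  x = 2: f_y(2, y) = 3*y**2 - 10*y + 8; vanishes at y ∈ {2}. (2, 2): f_x = 3 ≠ 0.
  x = 3: f_y(3, y) = 3*y**2 - 10*y + 8; vanishes at y ∈ {2}. (3, 2): f_x = 12 ≠ 0.
  x = 4: f_y(4, y) = 3*y**2 - 10*y + 8; vanishes at y ∈ {2}. (4, 2): f_x = 27 ≠ 0.
Only singular point on the grid: (1, 2).
Classify: substitute x = 1 + u, y = 2 + v and expand: f = u**3 + v**3 + v**2.
No constant or linear terms (consistent with a singular point). Quadratic part: v**2. Cubic part: u**3 + v**3.
The quadratic part v**2 is a perfect square, so there is a single (double) tangent line v = 0, i.e. y = 2. Restricting the cubic part to that line (v = 0) leaves u**3 ≠ 0, so f is not divisible by v and the branch is v² ≈ -u**3 to lowest order — this is a cusp.
Classification: cusp.


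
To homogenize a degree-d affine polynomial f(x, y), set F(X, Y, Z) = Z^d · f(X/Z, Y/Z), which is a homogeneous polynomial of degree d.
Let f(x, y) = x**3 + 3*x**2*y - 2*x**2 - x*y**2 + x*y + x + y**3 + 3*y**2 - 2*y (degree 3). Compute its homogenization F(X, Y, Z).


F(X, Y, Z) = X**3 + 3*X**2*Y - 2*X**2*Z - X*Y**2 + X*Y*Z + X*Z**2 + Y**3 + 3*Y**2*Z - 2*Y*Z**2

deg(f) = 3.
Substitute x = X/Z, y = Y/Z into f, then multiply by Z^3.
  monomial 1·x^3·y^0 ↦ 1·X^3·Y^0·Z^0.
  monomial 3·x^2·y^1 ↦ 3·X^2·Y^1·Z^0.
  monomial -2·x^2·y^0 ↦ -2·X^2·Y^0·Z^1.
  monomial -1·x^1·y^2 ↦ -1·X^1·Y^2·Z^0.
  monomial 1·x^1·y^1 ↦ 1·X^1·Y^1·Z^1.
  monomial 1·x^1·y^0 ↦ 1·X^1·Y^0·Z^2.
  monomial 1·x^0·y^3 ↦ 1·X^0·Y^3·Z^0.
  monomial 3·x^0·y^2 ↦ 3·X^0·Y^2·Z^1.
  monomial -2·x^0·y^1 ↦ -2·X^0·Y^1·Z^2.
Collecting: F(X, Y, Z) = X**3 + 3*X**2*Y - 2*X**2*Z - X*Y**2 + X*Y*Z + X*Z**2 + Y**3 + 3*Y**2*Z - 2*Y*Z**2.


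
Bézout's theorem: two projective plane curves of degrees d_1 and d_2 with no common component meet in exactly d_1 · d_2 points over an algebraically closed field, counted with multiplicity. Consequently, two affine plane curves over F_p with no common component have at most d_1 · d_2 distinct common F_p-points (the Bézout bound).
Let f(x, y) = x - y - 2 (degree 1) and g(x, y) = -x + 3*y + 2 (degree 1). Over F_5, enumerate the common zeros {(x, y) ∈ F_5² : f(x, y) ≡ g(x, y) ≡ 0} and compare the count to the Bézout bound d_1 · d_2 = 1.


Common zeros: {(2, 0)}; count = 1; Bézout bound = 1.

deg(f) = 1, deg(g) = 1, so Bézout bound = 1.
Scan x ∈ F_5. For each x, list the y ∈ F_5 with f(x, y) ≡ 0 and those with g(x, y) ≡ 0 (mod 5); the common zeros in that column are the intersection.
  x = 0: f ≡ 0 at y ∈ {3}; g ≡ 0 at y ∈ {1}; common: ∅.
  x = 1: f ≡ 0 at y ∈ {4}; g ≡ 0 at y ∈ {3}; common: ∅.
  x = 2: f ≡ 0 at y ∈ {0}; g ≡ 0 at y ∈ {0}; common: {0}.
  x = 3: f ≡ 0 at y ∈ {1}; g ≡ 0 at y ∈ {2}; common: ∅.
  x = 4: f ≡ 0 at y ∈ {2}; g ≡ 0 at y ∈ {4}; common: ∅.
Collecting: common zeros = {(2, 0)}, so the count is 1.
Comparison with the Bézout bound: 1 ≤ 1 = deg(f)·deg(g), as expected for curves with no common component (the bound is attained).


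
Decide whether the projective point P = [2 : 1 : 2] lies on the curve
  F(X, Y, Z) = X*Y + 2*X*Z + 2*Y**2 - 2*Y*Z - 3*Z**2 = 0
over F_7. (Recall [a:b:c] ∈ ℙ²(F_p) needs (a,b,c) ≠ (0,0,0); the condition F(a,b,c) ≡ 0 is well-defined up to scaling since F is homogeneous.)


F(2,1,2) ≡ 3 (mod 7); P is NOT on the curve.

Evaluate F(2, 1, 2) term-by-term (mod 7).
  X*Y ↦ 1·2·1·1 = 2
  2*X*Z ↦ 2·2·1·2 = 8
  2*Y**2 ↦ 2·1·1·1 = 2
  -2*Y*Z ↦ -2·1·1·2 = -4
  -3*Z**2 ↦ -3·1·1·4 = -12
Sum: F(2, 1, 2) = (2) + (8) + (2) + (-4) + (-12) = -4.
Reducing mod 7: -4 ≡ 3 (mod 7).
Since F(a, b, c) ≡ 3 ≠ 0 (mod 7), P does NOT lie on the curve.


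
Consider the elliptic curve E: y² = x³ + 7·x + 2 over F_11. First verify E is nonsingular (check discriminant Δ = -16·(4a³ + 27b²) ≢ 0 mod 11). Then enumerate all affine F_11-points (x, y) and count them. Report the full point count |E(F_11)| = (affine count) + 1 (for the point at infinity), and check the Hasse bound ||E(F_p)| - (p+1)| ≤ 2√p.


Affine points = {(7, 3), (7, 8), (8, 3), (8, 8), (10, 4), (10, 7)}; affine count = 6; |E(F_11)| = 7.

Discriminant check: Δ ∝ 4a³ + 27b² = 4·7³ + 27·2² = 4·343 + 27·4 ≡ 6 (mod 11). Nonzero ⇒ E is nonsingular.
For each x ∈ F_11, compute rhs = x³ + 7·x + 2 mod 11, then count y ∈ F_11 with y² ≡ rhs.
  x = 0: rhs = 2, matching y values: none (0 points).
  x = 1: rhs = 10, matching y values: none (0 points).
  x = 2: rhs = 2, matching y values: none (0 points).
  x = 3: rhs = 6, matching y values: none (0 points).
  x = 4: rhs = 6, matching y values: none (0 points).
  x = 5: rhs = 8, matching y values: none (0 points).
  x = 6: rhs = 7, matching y values: none (0 points).
  x = 7: rhs = 9, matching y values: 3, 8 (2 points).
  x = 8: rhs = 9, matching y values: 3, 8 (2 points).
  x = 9: rhs = 2, matching y values: none (0 points).
  x = 10: rhs = 5, matching y values: 4, 7 (2 points).
Total affine count: 6.
Full point count |E(F_11)| = 6 + 1 = 7.
Hasse bound: |7 − (11+1)| = |-5| = 5 ≤ 2√11 ≈ 6.6332 ✓.


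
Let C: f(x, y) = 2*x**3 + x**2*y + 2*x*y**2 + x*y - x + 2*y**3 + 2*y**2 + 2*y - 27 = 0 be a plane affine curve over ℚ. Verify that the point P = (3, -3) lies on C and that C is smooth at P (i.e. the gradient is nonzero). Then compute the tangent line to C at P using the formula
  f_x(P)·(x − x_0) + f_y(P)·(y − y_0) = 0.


Tangent line at P: 50*x + 20*y - 90 = 0.

Step 1: f(3, -3) = 0, so P lies on C.
Step 2: partial derivatives
  f_x(x, y) = 6*x**2 + 2*x*y + 2*y**2 + y - 1, f_y(x, y) = x**2 + 4*x*y + x + 6*y**2 + 4*y + 2.
  f_x(P) = 50, f_y(P) = 20 (gradient nonzero, so P is smooth).
Step 3: tangent line at P: 50·(x − 3) + 20·(y − -3) = 0.
Expanding: 50*x + 20*y - 90 = 0.


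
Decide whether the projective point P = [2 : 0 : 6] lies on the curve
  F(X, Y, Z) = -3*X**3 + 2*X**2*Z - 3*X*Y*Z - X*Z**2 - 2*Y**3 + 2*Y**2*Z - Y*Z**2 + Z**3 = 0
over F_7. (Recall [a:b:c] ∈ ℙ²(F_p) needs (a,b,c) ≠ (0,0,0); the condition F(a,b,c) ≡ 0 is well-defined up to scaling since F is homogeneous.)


F(2,0,6) ≡ 0 (mod 7); P is on the curve.

Evaluate F(2, 0, 6) term-by-term (mod 7).
  -3*X**3 ↦ -3·8·1·1 = -24
  2*X**2*Z ↦ 2·4·1·6 = 48
  -3*X*Y*Z ↦ -3·2·0·6 = 0
  -X*Z**2 ↦ -1·2·1·36 = -72
  -2*Y**3 ↦ -2·1·0·1 = 0
  2*Y**2*Z ↦ 2·1·0·6 = 0
  -Y*Z**2 ↦ -1·1·0·36 = 0
  Z**3 ↦ 1·1·1·216 = 216
Sum: F(2, 0, 6) = (-24) + (48) + (0) + (-72) + (0) + (0) + (0) + (216) = 168.
Reducing mod 7: 168 ≡ 0 (mod 7).
Since F(a, b, c) ≡ 0 (mod 7), P lies on the curve.


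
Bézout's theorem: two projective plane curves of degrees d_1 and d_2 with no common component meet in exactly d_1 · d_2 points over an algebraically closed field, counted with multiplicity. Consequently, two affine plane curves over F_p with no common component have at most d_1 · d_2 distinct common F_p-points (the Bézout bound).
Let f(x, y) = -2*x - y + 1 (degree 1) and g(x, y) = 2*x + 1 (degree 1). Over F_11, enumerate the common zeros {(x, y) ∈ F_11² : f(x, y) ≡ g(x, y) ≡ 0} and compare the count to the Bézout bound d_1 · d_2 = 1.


Common zeros: {(5, 2)}; count = 1; Bézout bound = 1.

deg(f) = 1, deg(g) = 1, so Bézout bound = 1.
Scan x ∈ F_11. For each x, list the y ∈ F_11 with f(x, y) ≡ 0 and those with g(x, y) ≡ 0 (mod 11); the common zeros in that column are the intersection.
  x = 0: f ≡ 0 at y ∈ {1}; g ≡ 0 at y ∈ ∅; common: ∅.
  x = 1: f ≡ 0 at y ∈ {10}; g ≡ 0 at y ∈ ∅; common: ∅.
  x = 2: f ≡ 0 at y ∈ {8}; g ≡ 0 at y ∈ ∅; common: ∅.
  x = 3: f ≡ 0 at y ∈ {6}; g ≡ 0 at y ∈ ∅; common: ∅.
  x = 4: f ≡ 0 at y ∈ {4}; g ≡ 0 at y ∈ ∅; common: ∅.
  x = 5: f ≡ 0 at y ∈ {2}; g ≡ 0 at y ∈ {0, 1, 2, 3, 4, 5, 6, 7, 8, 9, 10}; common: {2}.
  x = 6: f ≡ 0 at y ∈ {0}; g ≡ 0 at y ∈ ∅; common: ∅.
  x = 7: f ≡ 0 at y ∈ {9}; g ≡ 0 at y ∈ ∅; common: ∅.
  x = 8: f ≡ 0 at y ∈ {7}; g ≡ 0 at y ∈ ∅; common: ∅.
  x = 9: f ≡ 0 at y ∈ {5}; g ≡ 0 at y ∈ ∅; common: ∅.
  x = 10: f ≡ 0 at y ∈ {3}; g ≡ 0 at y ∈ ∅; common: ∅.
Collecting: common zeros = {(5, 2)}, so the count is 1.
Comparison with the Bézout bound: 1 ≤ 1 = deg(f)·deg(g), as expected for curves with no common component (the bound is attained).


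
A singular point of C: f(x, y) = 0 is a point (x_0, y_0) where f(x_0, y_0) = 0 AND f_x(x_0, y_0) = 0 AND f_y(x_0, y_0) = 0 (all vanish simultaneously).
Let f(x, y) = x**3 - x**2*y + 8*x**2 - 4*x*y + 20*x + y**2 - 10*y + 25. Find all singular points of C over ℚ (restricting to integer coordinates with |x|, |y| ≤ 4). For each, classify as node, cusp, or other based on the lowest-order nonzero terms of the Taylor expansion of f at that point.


Singular points: {(-2, 3)}; classification: node.

Compute partial derivatives:
  f_x = 3*x**2 - 2*x*y + 16*x - 4*y + 20.
  f_y = -x**2 - 4*x + 2*y - 10.
Scan x_0 ∈ {−4, ..., 4}. For each x_0, f_y(x_0, y) is a polynomial in y; find its integer roots y ∈ {−4, ..., 4}, then test f_x and f at those candidates.
  x = -4: f_y(-4, y) = 2*y - 10; no integer root y with |y| ≤ 4.
  x = -3: f_y(-3, y) = 2*y - 7; no integer root y with |y| ≤ 4.
  x = -2: f_y(-2, y) = 2*y - 6; vanishes at y ∈ {3}. (-2, 3): f_x = 0, f = 0 — SINGULAR.
  x = -1: f_y(-1, y) = 2*y - 7; no integer root y with |y| ≤ 4.
  x = 0: f_y(0, y) = 2*y - 10; no integer root y with |y| ≤ 4.
  x = 1: f_y(1, y) = 2*y - 15; no integer root y with |y| ≤ 4.
  x = 2: f_y(2, y) = 2*y - 22; no integer root y with |y| ≤ 4.
  x = 3: f_y(3, y) = 2*y - 31; no integer root y with |y| ≤ 4.
  x = 4: f_y(4, y) = 2*y - 42; no integer root y with |y| ≤ 4.
Only singular point on the grid: (-2, 3).
Classify: substitute x = -2 + u, y = 3 + v and expand: f = u**3 - u**2*v - u**2 + v**2.
No constant or linear terms (consistent with a singular point). Quadratic part: -u**2 + v**2. Cubic part: u**3 - u**2*v.
The quadratic part v**2 - u**2 = (v − u)(v + u) splits into two distinct linear factors, so there are two distinct tangent lines y − 3 = ±(x − -2) — this is a node (ordinary double point).
Classification: node.


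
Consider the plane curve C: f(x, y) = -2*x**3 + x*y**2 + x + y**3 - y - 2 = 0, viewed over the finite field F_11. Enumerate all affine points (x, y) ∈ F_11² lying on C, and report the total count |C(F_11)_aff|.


Affine F_11-points: {(0, 3), (2, 5), (2, 7), (2, 8), (3, 4), (4, 3), (5, 1), (5, 6), (5, 10), (7, 3), (10, 7), (10, 9)}; count = 12.

For each of the 121 pairs (x, y) ∈ F_11², evaluate f(x, y) mod 11. Record the zeros.
  x = 0: [0↦9, 1↦9, 2↦4, 3↦0, 4↦3, 5↦8, 6↦10, 7↦4, 8↦7, 9↦3, 10↦9]  zeros at y ∈ {3}
  x = 1: [0↦8, 1↦9, 2↦7, 3↦8, 4↦7, 5↦10, 6↦1, 7↦8, 8↦4, 9↦6, 10↦9]  zeros at y ∈ ∅
  x = 2: [0↦6, 1↦8, 2↦9, 3↦4, 4↦10, 5↦0, 6↦2, 7↦0, 8↦0, 9↦8, 10↦8]  zeros at y ∈ {5, 7, 8}
  x = 3: [0↦2, 1↦5, 2↦9, 3↦9, 4↦0, 5↦10, 6↦1, 7↦1, 8↦5, 9↦8, 10↦5]  zeros at y ∈ {4}
  x = 4: [0↦6, 1↦10, 2↦6, 3↦0, 4↦9, 5↦6, 6↦8, 7↦10, 8↦7, 9↦5, 10↦10]  zeros at y ∈ {3}
  x = 5: [0↦6, 1↦0, 2↦10, 3↦9, 4↦3, 5↦9, 6↦0, 7↦4, 8↦5, 9↦9, 10↦0]  zeros at y ∈ {1, 6, 10}
  x = 6: [0↦1, 1↦7, 2↦9, 3↦2, 4↦3, 5↦7, 6↦9, 7↦4, 8↦9, 9↦8, 10↦7]  zeros at y ∈ ∅
  x = 7: [0↦1, 1↦8, 2↦2, 3↦0, 4↦8, 5↦10, 6↦1, 7↦9, 8↦7, 9↦1, 10↦8]  zeros at y ∈ {3}
  x = 8: [0↦5, 1↦2, 2↦10, 3↦2, 4↦6, 5↦6, 6↦8, 7↦7, 8↦9, 9↦9, 10↦2]  zeros at y ∈ ∅
  x = 9: [0↦1, 1↦10, 2↦10, 3↦7, 4↦7, 5↦5, 6↦7, 7↦8, 8↦3, 9↦9, 10↦10]  zeros at y ∈ ∅
  x = 10: [0↦10, 1↦9, 2↦1, 3↦3, 4↦10, 5↦6, 6↦8, 7↦0, 8↦10, 9↦0, 10↦9]  zeros at y ∈ {7, 9}
Collecting zeros: affine points = {(0, 3), (2, 5), (2, 7), (2, 8), (3, 4), (4, 3), (5, 1), (5, 6), (5, 10), (7, 3), (10, 7), (10, 9)}.
Total count |C(F_11)_aff| = 12.


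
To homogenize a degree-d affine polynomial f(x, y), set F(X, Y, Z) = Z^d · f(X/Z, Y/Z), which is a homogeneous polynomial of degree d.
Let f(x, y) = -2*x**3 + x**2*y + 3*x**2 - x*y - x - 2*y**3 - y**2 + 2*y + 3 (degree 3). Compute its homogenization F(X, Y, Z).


F(X, Y, Z) = -2*X**3 + X**2*Y + 3*X**2*Z - X*Y*Z - X*Z**2 - 2*Y**3 - Y**2*Z + 2*Y*Z**2 + 3*Z**3

deg(f) = 3.
Substitute x = X/Z, y = Y/Z into f, then multiply by Z^3.
  monomial -2·x^3·y^0 ↦ -2·X^3·Y^0·Z^0.
  monomial 1·x^2·y^1 ↦ 1·X^2·Y^1·Z^0.
  monomial 3·x^2·y^0 ↦ 3·X^2·Y^0·Z^1.
  monomial -1·x^1·y^1 ↦ -1·X^1·Y^1·Z^1.
  monomial -1·x^1·y^0 ↦ -1·X^1·Y^0·Z^2.
  monomial -2·x^0·y^3 ↦ -2·X^0·Y^3·Z^0.
  monomial -1·x^0·y^2 ↦ -1·X^0·Y^2·Z^1.
  monomial 2·x^0·y^1 ↦ 2·X^0·Y^1·Z^2.
  monomial 3·x^0·y^0 ↦ 3·X^0·Y^0·Z^3.
Collecting: F(X, Y, Z) = -2*X**3 + X**2*Y + 3*X**2*Z - X*Y*Z - X*Z**2 - 2*Y**3 - Y**2*Z + 2*Y*Z**2 + 3*Z**3.


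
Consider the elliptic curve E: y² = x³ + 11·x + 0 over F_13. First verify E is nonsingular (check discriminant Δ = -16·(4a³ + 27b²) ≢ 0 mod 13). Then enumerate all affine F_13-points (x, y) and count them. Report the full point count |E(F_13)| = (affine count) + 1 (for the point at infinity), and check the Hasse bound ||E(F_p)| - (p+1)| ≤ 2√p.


Affine points = {(0, 0), (1, 5), (1, 8), (2, 2), (2, 11), (4, 2), (4, 11), (6, 3), (6, 10), (7, 2), (7, 11), (9, 3), (9, 10), (11, 3), (11, 10), (12, 1), (12, 12)}; affine count = 17; |E(F_13)| = 18.

Discriminant check: Δ ∝ 4a³ + 27b² = 4·11³ + 27·0² = 4·1331 + 27·0 ≡ 7 (mod 13). Nonzero ⇒ E is nonsingular.
For each x ∈ F_13, compute rhs = x³ + 11·x + 0 mod 13, then count y ∈ F_13 with y² ≡ rhs.
  x = 0: rhs = 0, matching y values: 0 (1 points).
  x = 1: rhs = 12, matching y values: 5, 8 (2 points).
  x = 2: rhs = 4, matching y values: 2, 11 (2 points).
  x = 3: rhs = 8, matching y values: none (0 points).
  x = 4: rhs = 4, matching y values: 2, 11 (2 points).
  x = 5: rhs = 11, matching y values: none (0 points).
  x = 6: rhs = 9, matching y values: 3, 10 (2 points).
  x = 7: rhs = 4, matching y values: 2, 11 (2 points).
  x = 8: rhs = 2, matching y values: none (0 points).
  x = 9: rhs = 9, matching y values: 3, 10 (2 points).
  x = 10: rhs = 5, matching y values: none (0 points).
  x = 11: rhs = 9, matching y values: 3, 10 (2 points).
  x = 12: rhs = 1, matching y values: 1, 12 (2 points).
Total affine count: 17.
Full point count |E(F_13)| = 17 + 1 = 18.
Hasse bound: |18 − (13+1)| = |4| = 4 ≤ 2√13 ≈ 7.2111 ✓.


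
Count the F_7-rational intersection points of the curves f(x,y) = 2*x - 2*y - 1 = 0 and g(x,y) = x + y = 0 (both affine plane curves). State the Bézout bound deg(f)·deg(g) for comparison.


Common zeros: {(2, 5)}; count = 1; Bézout bound = 1.

deg(f) = 1, deg(g) = 1, so Bézout bound = 1.
Scan x ∈ F_7. For each x, list the y ∈ F_7 with f(x, y) ≡ 0 and those with g(x, y) ≡ 0 (mod 7); the common zeros in that column are the intersection.
  x = 0: f ≡ 0 at y ∈ {3}; g ≡ 0 at y ∈ {0}; common: ∅.
  x = 1: f ≡ 0 at y ∈ {4}; g ≡ 0 at y ∈ {6}; common: ∅.
  x = 2: f ≡ 0 at y ∈ {5}; g ≡ 0 at y ∈ {5}; common: {5}.
  x = 3: f ≡ 0 at y ∈ {6}; g ≡ 0 at y ∈ {4}; common: ∅.
  x = 4: f ≡ 0 at y ∈ {0}; g ≡ 0 at y ∈ {3}; common: ∅.
  x = 5: f ≡ 0 at y ∈ {1}; g ≡ 0 at y ∈ {2}; common: ∅.
  x = 6: f ≡ 0 at y ∈ {2}; g ≡ 0 at y ∈ {1}; common: ∅.
Collecting: common zeros = {(2, 5)}, so the count is 1.
Comparison with the Bézout bound: 1 ≤ 1 = deg(f)·deg(g), as expected for curves with no common component (the bound is attained).


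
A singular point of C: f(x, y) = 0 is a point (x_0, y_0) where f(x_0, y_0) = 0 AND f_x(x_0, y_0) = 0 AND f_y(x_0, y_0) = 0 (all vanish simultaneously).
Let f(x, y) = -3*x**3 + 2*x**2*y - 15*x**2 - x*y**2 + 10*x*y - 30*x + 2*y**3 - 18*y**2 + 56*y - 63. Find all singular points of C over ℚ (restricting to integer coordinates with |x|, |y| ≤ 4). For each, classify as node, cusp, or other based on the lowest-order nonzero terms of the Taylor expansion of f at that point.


Singular points: {(-1, 3)}; classification: cusp.

Compute partial derivatives:
  f_x = -9*x**2 + 4*x*y - 30*x - y**2 + 10*y - 30.
  f_y = 2*x**2 - 2*x*y + 10*x + 6*y**2 - 36*y + 56.
Scan x_0 ∈ {−4, ..., 4}. For each x_0, f_y(x_0, y) is a polynomial in y; find its integer roots y ∈ {−4, ..., 4}, then test f_x and f at those candidates.
  x = -4: f_y(-4, y) = 6*y**2 - 28*y + 48; no integer root y with |y| ≤ 4.
  x = -3: f_y(-3, y) = 6*y**2 - 30*y + 44; no integer root y with |y| ≤ 4.
  x = -2: f_y(-2, y) = 6*y**2 - 32*y + 44; no integer root y with |y| ≤ 4.
  x = -1: f_y(-1, y) = 6*y**2 - 34*y + 48; vanishes at y ∈ {3}. (-1, 3): f_x = 0, f = 0 — SINGULAR.
  x = 0: f_y(0, y) = 6*y**2 - 36*y + 56; no integer root y with |y| ≤ 4.
  x = 1: f_y(1, y) = 6*y**2 - 38*y + 68; no integer root y with |y| ≤ 4.
  x = 2: f_y(2, y) = 6*y**2 - 40*y + 84; no integer root y with |y| ≤ 4.
  x = 3: f_y(3, y) = 6*y**2 - 42*y + 104; no integer root y with |y| ≤ 4.
  x = 4: f_y(4, y) = 6*y**2 - 44*y + 128; no integer root y with |y| ≤ 4.
Only singular point on the grid: (-1, 3).
Classify: substitute x = -1 + u, y = 3 + v and expand: f = -3*u**3 + 2*u**2*v - u*v**2 + 2*v**3 + v**2.
No constant or linear terms (consistent with a singular point). Quadratic part: v**2. Cubic part: -3*u**3 + 2*u**2*v - u*v**2 + 2*v**3.
The quadratic part v**2 is a perfect square, so there is a single (double) tangent line v = 0, i.e. y = 3. Restricting the cubic part to that line (v = 0) leaves -3*u**3 ≠ 0, so f is not divisible by v and the branch is v² ≈ 3*u**3 to lowest order — this is a cusp.
Classification: cusp.
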